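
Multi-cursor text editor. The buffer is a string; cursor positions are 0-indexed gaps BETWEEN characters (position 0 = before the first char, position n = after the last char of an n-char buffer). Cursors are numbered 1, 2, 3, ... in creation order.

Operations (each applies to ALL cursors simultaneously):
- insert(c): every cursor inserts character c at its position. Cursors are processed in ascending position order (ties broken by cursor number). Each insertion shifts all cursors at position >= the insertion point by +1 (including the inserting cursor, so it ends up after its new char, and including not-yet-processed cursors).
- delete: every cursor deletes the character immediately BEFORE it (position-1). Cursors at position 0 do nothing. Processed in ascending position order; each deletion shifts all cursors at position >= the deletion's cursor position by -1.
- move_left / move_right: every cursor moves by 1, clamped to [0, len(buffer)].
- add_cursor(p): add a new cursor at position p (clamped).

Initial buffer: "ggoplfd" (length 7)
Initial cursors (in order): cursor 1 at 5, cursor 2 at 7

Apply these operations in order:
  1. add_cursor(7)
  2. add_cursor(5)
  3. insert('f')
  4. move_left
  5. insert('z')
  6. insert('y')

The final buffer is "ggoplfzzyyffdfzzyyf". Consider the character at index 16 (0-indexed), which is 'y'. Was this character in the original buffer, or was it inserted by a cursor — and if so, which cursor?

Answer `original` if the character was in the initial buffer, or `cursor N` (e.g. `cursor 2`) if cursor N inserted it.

After op 1 (add_cursor(7)): buffer="ggoplfd" (len 7), cursors c1@5 c2@7 c3@7, authorship .......
After op 2 (add_cursor(5)): buffer="ggoplfd" (len 7), cursors c1@5 c4@5 c2@7 c3@7, authorship .......
After op 3 (insert('f')): buffer="ggoplfffdff" (len 11), cursors c1@7 c4@7 c2@11 c3@11, authorship .....14..23
After op 4 (move_left): buffer="ggoplfffdff" (len 11), cursors c1@6 c4@6 c2@10 c3@10, authorship .....14..23
After op 5 (insert('z')): buffer="ggoplfzzffdfzzf" (len 15), cursors c1@8 c4@8 c2@14 c3@14, authorship .....1144..2233
After op 6 (insert('y')): buffer="ggoplfzzyyffdfzzyyf" (len 19), cursors c1@10 c4@10 c2@18 c3@18, authorship .....114144..223233
Authorship (.=original, N=cursor N): . . . . . 1 1 4 1 4 4 . . 2 2 3 2 3 3
Index 16: author = 2

Answer: cursor 2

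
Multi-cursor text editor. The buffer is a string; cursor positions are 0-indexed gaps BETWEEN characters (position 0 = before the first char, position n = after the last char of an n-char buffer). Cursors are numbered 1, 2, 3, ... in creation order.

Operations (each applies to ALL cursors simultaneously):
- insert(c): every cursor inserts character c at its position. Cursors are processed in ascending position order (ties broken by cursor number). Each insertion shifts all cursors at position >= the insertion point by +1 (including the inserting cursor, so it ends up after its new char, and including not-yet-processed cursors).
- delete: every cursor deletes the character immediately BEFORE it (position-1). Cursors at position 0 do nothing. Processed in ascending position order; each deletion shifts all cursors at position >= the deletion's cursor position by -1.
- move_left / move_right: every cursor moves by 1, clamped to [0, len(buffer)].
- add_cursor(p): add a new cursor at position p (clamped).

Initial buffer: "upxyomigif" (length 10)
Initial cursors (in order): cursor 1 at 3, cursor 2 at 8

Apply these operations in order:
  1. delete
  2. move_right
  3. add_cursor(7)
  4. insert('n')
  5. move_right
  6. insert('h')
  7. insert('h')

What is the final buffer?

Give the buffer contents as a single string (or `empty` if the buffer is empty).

After op 1 (delete): buffer="upyomiif" (len 8), cursors c1@2 c2@6, authorship ........
After op 2 (move_right): buffer="upyomiif" (len 8), cursors c1@3 c2@7, authorship ........
After op 3 (add_cursor(7)): buffer="upyomiif" (len 8), cursors c1@3 c2@7 c3@7, authorship ........
After op 4 (insert('n')): buffer="upynomiinnf" (len 11), cursors c1@4 c2@10 c3@10, authorship ...1....23.
After op 5 (move_right): buffer="upynomiinnf" (len 11), cursors c1@5 c2@11 c3@11, authorship ...1....23.
After op 6 (insert('h')): buffer="upynohmiinnfhh" (len 14), cursors c1@6 c2@14 c3@14, authorship ...1.1...23.23
After op 7 (insert('h')): buffer="upynohhmiinnfhhhh" (len 17), cursors c1@7 c2@17 c3@17, authorship ...1.11...23.2323

Answer: upynohhmiinnfhhhh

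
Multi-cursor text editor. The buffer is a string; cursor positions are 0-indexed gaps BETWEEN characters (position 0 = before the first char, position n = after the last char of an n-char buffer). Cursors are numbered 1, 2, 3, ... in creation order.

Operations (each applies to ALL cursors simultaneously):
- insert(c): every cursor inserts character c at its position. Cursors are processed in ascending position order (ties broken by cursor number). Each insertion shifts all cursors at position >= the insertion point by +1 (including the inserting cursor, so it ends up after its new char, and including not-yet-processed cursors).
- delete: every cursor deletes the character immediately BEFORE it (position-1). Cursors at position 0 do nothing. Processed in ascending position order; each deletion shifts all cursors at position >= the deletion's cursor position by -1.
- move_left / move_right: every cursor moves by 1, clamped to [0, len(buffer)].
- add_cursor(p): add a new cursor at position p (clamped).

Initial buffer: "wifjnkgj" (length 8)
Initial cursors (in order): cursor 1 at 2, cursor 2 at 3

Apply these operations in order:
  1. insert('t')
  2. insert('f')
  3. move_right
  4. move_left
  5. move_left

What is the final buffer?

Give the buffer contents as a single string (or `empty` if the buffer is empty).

After op 1 (insert('t')): buffer="witftjnkgj" (len 10), cursors c1@3 c2@5, authorship ..1.2.....
After op 2 (insert('f')): buffer="witfftfjnkgj" (len 12), cursors c1@4 c2@7, authorship ..11.22.....
After op 3 (move_right): buffer="witfftfjnkgj" (len 12), cursors c1@5 c2@8, authorship ..11.22.....
After op 4 (move_left): buffer="witfftfjnkgj" (len 12), cursors c1@4 c2@7, authorship ..11.22.....
After op 5 (move_left): buffer="witfftfjnkgj" (len 12), cursors c1@3 c2@6, authorship ..11.22.....

Answer: witfftfjnkgj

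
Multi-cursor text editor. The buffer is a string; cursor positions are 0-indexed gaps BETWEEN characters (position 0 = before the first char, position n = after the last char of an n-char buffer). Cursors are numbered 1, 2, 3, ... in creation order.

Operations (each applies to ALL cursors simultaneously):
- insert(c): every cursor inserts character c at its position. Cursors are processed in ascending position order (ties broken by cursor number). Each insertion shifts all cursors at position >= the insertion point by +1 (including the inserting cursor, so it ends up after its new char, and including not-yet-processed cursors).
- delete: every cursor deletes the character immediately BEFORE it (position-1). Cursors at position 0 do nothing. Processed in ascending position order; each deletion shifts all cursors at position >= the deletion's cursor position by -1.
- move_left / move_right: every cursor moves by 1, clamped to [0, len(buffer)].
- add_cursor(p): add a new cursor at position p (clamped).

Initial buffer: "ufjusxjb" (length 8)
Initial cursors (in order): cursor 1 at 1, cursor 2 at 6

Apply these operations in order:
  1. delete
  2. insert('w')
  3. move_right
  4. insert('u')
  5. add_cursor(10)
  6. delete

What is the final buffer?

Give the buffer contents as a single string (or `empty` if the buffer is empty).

After op 1 (delete): buffer="fjusjb" (len 6), cursors c1@0 c2@4, authorship ......
After op 2 (insert('w')): buffer="wfjuswjb" (len 8), cursors c1@1 c2@6, authorship 1....2..
After op 3 (move_right): buffer="wfjuswjb" (len 8), cursors c1@2 c2@7, authorship 1....2..
After op 4 (insert('u')): buffer="wfujuswjub" (len 10), cursors c1@3 c2@9, authorship 1.1...2.2.
After op 5 (add_cursor(10)): buffer="wfujuswjub" (len 10), cursors c1@3 c2@9 c3@10, authorship 1.1...2.2.
After op 6 (delete): buffer="wfjuswj" (len 7), cursors c1@2 c2@7 c3@7, authorship 1....2.

Answer: wfjuswj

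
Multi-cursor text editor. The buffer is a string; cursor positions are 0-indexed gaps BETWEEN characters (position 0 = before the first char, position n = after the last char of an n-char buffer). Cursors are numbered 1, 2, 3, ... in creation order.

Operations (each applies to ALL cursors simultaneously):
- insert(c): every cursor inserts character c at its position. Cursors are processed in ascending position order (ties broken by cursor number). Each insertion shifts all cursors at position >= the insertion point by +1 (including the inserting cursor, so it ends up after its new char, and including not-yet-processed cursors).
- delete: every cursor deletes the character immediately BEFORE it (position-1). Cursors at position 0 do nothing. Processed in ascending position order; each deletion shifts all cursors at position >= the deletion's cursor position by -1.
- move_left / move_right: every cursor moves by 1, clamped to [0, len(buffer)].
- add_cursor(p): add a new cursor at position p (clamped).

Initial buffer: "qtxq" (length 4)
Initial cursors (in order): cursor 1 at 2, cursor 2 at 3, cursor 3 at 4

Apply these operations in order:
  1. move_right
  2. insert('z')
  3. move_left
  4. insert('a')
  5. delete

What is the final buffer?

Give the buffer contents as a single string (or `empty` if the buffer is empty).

After op 1 (move_right): buffer="qtxq" (len 4), cursors c1@3 c2@4 c3@4, authorship ....
After op 2 (insert('z')): buffer="qtxzqzz" (len 7), cursors c1@4 c2@7 c3@7, authorship ...1.23
After op 3 (move_left): buffer="qtxzqzz" (len 7), cursors c1@3 c2@6 c3@6, authorship ...1.23
After op 4 (insert('a')): buffer="qtxazqzaaz" (len 10), cursors c1@4 c2@9 c3@9, authorship ...11.2233
After op 5 (delete): buffer="qtxzqzz" (len 7), cursors c1@3 c2@6 c3@6, authorship ...1.23

Answer: qtxzqzz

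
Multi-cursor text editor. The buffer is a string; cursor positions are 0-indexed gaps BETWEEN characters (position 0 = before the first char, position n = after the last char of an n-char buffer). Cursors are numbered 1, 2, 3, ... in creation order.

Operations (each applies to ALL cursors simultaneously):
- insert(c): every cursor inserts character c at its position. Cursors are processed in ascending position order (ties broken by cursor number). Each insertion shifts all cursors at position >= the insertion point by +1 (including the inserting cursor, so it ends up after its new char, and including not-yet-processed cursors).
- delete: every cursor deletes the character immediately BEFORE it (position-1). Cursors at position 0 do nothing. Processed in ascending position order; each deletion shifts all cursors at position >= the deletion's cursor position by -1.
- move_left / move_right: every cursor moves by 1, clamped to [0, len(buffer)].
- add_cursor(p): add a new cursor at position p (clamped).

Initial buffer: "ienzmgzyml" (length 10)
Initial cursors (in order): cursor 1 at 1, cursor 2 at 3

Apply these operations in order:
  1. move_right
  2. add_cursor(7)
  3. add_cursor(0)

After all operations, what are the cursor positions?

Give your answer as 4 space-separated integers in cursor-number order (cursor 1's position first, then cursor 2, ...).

Answer: 2 4 7 0

Derivation:
After op 1 (move_right): buffer="ienzmgzyml" (len 10), cursors c1@2 c2@4, authorship ..........
After op 2 (add_cursor(7)): buffer="ienzmgzyml" (len 10), cursors c1@2 c2@4 c3@7, authorship ..........
After op 3 (add_cursor(0)): buffer="ienzmgzyml" (len 10), cursors c4@0 c1@2 c2@4 c3@7, authorship ..........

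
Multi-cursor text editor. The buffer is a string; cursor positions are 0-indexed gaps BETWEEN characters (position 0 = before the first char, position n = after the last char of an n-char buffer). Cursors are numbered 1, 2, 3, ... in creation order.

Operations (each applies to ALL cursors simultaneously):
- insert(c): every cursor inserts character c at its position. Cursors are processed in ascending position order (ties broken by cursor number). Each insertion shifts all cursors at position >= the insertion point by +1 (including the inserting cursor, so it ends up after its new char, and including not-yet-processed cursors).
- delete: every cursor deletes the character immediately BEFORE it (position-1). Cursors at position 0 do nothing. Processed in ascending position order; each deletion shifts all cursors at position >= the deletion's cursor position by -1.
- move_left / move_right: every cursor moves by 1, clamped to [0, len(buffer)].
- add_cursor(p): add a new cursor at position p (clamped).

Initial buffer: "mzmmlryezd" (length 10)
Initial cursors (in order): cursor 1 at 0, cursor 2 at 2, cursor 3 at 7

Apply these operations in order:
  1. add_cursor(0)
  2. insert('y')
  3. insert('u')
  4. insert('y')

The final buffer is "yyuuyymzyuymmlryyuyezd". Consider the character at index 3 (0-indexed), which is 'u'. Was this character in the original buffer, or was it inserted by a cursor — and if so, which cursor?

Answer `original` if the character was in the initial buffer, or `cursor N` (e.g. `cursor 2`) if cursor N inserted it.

Answer: cursor 4

Derivation:
After op 1 (add_cursor(0)): buffer="mzmmlryezd" (len 10), cursors c1@0 c4@0 c2@2 c3@7, authorship ..........
After op 2 (insert('y')): buffer="yymzymmlryyezd" (len 14), cursors c1@2 c4@2 c2@5 c3@11, authorship 14..2.....3...
After op 3 (insert('u')): buffer="yyuumzyummlryyuezd" (len 18), cursors c1@4 c4@4 c2@8 c3@15, authorship 1414..22.....33...
After op 4 (insert('y')): buffer="yyuuyymzyuymmlryyuyezd" (len 22), cursors c1@6 c4@6 c2@11 c3@19, authorship 141414..222.....333...
Authorship (.=original, N=cursor N): 1 4 1 4 1 4 . . 2 2 2 . . . . . 3 3 3 . . .
Index 3: author = 4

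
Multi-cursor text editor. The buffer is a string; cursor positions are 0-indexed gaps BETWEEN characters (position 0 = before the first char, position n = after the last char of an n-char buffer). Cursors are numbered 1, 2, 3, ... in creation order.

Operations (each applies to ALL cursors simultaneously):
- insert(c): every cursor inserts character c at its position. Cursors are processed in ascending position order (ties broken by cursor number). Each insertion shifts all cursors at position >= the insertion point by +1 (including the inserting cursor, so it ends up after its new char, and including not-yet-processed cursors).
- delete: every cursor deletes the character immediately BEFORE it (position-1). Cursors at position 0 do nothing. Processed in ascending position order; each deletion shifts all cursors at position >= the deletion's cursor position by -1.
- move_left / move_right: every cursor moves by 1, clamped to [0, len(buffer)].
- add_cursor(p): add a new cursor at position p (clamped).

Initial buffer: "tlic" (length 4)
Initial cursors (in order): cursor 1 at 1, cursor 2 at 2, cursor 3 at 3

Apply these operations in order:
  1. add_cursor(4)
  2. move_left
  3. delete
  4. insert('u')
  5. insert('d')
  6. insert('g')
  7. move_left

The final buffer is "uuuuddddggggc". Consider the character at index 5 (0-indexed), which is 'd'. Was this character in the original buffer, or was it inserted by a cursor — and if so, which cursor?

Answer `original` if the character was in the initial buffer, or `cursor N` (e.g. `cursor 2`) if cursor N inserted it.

Answer: cursor 2

Derivation:
After op 1 (add_cursor(4)): buffer="tlic" (len 4), cursors c1@1 c2@2 c3@3 c4@4, authorship ....
After op 2 (move_left): buffer="tlic" (len 4), cursors c1@0 c2@1 c3@2 c4@3, authorship ....
After op 3 (delete): buffer="c" (len 1), cursors c1@0 c2@0 c3@0 c4@0, authorship .
After op 4 (insert('u')): buffer="uuuuc" (len 5), cursors c1@4 c2@4 c3@4 c4@4, authorship 1234.
After op 5 (insert('d')): buffer="uuuuddddc" (len 9), cursors c1@8 c2@8 c3@8 c4@8, authorship 12341234.
After op 6 (insert('g')): buffer="uuuuddddggggc" (len 13), cursors c1@12 c2@12 c3@12 c4@12, authorship 123412341234.
After op 7 (move_left): buffer="uuuuddddggggc" (len 13), cursors c1@11 c2@11 c3@11 c4@11, authorship 123412341234.
Authorship (.=original, N=cursor N): 1 2 3 4 1 2 3 4 1 2 3 4 .
Index 5: author = 2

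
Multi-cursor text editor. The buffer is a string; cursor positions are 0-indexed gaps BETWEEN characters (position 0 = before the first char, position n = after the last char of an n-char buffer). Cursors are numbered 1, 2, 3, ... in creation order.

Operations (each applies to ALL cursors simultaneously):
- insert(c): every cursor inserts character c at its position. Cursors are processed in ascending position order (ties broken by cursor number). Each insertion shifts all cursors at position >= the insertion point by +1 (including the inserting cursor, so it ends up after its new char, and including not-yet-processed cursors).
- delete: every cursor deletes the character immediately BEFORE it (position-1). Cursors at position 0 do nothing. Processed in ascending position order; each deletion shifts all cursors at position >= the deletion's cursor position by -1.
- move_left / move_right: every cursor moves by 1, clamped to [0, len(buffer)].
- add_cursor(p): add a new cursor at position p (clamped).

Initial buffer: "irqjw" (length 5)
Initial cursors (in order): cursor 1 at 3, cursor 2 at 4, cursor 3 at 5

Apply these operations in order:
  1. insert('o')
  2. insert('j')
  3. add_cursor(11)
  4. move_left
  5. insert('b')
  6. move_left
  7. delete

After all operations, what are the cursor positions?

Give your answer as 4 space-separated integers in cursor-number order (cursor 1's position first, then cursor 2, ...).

After op 1 (insert('o')): buffer="irqojowo" (len 8), cursors c1@4 c2@6 c3@8, authorship ...1.2.3
After op 2 (insert('j')): buffer="irqojjojwoj" (len 11), cursors c1@5 c2@8 c3@11, authorship ...11.22.33
After op 3 (add_cursor(11)): buffer="irqojjojwoj" (len 11), cursors c1@5 c2@8 c3@11 c4@11, authorship ...11.22.33
After op 4 (move_left): buffer="irqojjojwoj" (len 11), cursors c1@4 c2@7 c3@10 c4@10, authorship ...11.22.33
After op 5 (insert('b')): buffer="irqobjjobjwobbj" (len 15), cursors c1@5 c2@9 c3@14 c4@14, authorship ...111.222.3343
After op 6 (move_left): buffer="irqobjjobjwobbj" (len 15), cursors c1@4 c2@8 c3@13 c4@13, authorship ...111.222.3343
After op 7 (delete): buffer="irqbjjbjwbj" (len 11), cursors c1@3 c2@6 c3@9 c4@9, authorship ...11.22.43

Answer: 3 6 9 9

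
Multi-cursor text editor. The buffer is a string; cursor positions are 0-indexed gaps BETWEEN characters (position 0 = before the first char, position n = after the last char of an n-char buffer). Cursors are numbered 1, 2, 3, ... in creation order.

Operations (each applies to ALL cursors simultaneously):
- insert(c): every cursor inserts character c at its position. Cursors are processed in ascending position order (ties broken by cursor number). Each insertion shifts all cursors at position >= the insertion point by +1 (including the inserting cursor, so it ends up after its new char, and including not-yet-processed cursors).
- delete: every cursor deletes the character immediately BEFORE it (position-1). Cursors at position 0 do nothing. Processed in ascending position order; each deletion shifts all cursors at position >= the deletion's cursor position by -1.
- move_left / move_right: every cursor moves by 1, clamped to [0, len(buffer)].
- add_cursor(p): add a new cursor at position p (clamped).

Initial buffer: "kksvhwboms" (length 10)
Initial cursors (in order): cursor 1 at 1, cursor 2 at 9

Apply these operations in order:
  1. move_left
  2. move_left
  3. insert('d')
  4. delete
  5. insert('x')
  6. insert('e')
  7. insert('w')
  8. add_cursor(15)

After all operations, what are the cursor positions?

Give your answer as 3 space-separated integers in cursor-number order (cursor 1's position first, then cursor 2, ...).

Answer: 3 13 15

Derivation:
After op 1 (move_left): buffer="kksvhwboms" (len 10), cursors c1@0 c2@8, authorship ..........
After op 2 (move_left): buffer="kksvhwboms" (len 10), cursors c1@0 c2@7, authorship ..........
After op 3 (insert('d')): buffer="dkksvhwbdoms" (len 12), cursors c1@1 c2@9, authorship 1.......2...
After op 4 (delete): buffer="kksvhwboms" (len 10), cursors c1@0 c2@7, authorship ..........
After op 5 (insert('x')): buffer="xkksvhwbxoms" (len 12), cursors c1@1 c2@9, authorship 1.......2...
After op 6 (insert('e')): buffer="xekksvhwbxeoms" (len 14), cursors c1@2 c2@11, authorship 11.......22...
After op 7 (insert('w')): buffer="xewkksvhwbxewoms" (len 16), cursors c1@3 c2@13, authorship 111.......222...
After op 8 (add_cursor(15)): buffer="xewkksvhwbxewoms" (len 16), cursors c1@3 c2@13 c3@15, authorship 111.......222...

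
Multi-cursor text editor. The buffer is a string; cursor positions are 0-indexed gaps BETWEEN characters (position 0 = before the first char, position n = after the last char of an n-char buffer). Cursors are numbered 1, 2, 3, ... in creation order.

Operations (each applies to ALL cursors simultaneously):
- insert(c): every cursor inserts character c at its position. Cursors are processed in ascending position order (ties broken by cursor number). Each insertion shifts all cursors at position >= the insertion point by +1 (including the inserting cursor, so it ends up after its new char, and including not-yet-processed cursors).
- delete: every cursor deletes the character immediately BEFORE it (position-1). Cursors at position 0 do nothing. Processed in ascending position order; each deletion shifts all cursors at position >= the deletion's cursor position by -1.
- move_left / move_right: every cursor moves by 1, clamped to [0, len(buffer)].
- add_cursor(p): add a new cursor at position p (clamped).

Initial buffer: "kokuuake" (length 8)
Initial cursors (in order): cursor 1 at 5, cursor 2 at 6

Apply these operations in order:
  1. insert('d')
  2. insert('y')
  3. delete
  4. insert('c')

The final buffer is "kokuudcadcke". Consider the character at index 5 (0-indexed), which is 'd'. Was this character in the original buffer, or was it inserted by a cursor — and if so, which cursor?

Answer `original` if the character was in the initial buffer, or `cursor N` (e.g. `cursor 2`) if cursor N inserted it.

After op 1 (insert('d')): buffer="kokuudadke" (len 10), cursors c1@6 c2@8, authorship .....1.2..
After op 2 (insert('y')): buffer="kokuudyadyke" (len 12), cursors c1@7 c2@10, authorship .....11.22..
After op 3 (delete): buffer="kokuudadke" (len 10), cursors c1@6 c2@8, authorship .....1.2..
After op 4 (insert('c')): buffer="kokuudcadcke" (len 12), cursors c1@7 c2@10, authorship .....11.22..
Authorship (.=original, N=cursor N): . . . . . 1 1 . 2 2 . .
Index 5: author = 1

Answer: cursor 1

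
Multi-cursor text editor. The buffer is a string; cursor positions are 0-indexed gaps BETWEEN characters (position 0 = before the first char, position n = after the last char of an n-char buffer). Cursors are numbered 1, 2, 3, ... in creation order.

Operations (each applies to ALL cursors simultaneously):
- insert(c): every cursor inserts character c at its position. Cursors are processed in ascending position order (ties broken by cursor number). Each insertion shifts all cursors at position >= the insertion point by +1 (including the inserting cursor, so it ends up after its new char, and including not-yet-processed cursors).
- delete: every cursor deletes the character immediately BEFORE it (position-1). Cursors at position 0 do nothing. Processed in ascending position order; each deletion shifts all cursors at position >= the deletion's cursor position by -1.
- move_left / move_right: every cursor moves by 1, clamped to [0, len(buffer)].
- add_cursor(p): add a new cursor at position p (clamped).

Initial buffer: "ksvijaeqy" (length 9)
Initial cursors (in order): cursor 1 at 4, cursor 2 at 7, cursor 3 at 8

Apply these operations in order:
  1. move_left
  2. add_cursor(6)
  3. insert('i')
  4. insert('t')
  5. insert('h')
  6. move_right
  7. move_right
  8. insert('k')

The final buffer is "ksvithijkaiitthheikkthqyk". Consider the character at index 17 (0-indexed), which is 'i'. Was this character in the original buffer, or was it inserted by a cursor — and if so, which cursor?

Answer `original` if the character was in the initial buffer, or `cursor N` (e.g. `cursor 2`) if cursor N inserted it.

Answer: cursor 3

Derivation:
After op 1 (move_left): buffer="ksvijaeqy" (len 9), cursors c1@3 c2@6 c3@7, authorship .........
After op 2 (add_cursor(6)): buffer="ksvijaeqy" (len 9), cursors c1@3 c2@6 c4@6 c3@7, authorship .........
After op 3 (insert('i')): buffer="ksviijaiieiqy" (len 13), cursors c1@4 c2@9 c4@9 c3@11, authorship ...1...24.3..
After op 4 (insert('t')): buffer="ksvitijaiitteitqy" (len 17), cursors c1@5 c2@12 c4@12 c3@15, authorship ...11...2424.33..
After op 5 (insert('h')): buffer="ksvithijaiitthheithqy" (len 21), cursors c1@6 c2@15 c4@15 c3@19, authorship ...111...242424.333..
After op 6 (move_right): buffer="ksvithijaiitthheithqy" (len 21), cursors c1@7 c2@16 c4@16 c3@20, authorship ...111...242424.333..
After op 7 (move_right): buffer="ksvithijaiitthheithqy" (len 21), cursors c1@8 c2@17 c4@17 c3@21, authorship ...111...242424.333..
After op 8 (insert('k')): buffer="ksvithijkaiitthheikkthqyk" (len 25), cursors c1@9 c2@20 c4@20 c3@25, authorship ...111..1.242424.32433..3
Authorship (.=original, N=cursor N): . . . 1 1 1 . . 1 . 2 4 2 4 2 4 . 3 2 4 3 3 . . 3
Index 17: author = 3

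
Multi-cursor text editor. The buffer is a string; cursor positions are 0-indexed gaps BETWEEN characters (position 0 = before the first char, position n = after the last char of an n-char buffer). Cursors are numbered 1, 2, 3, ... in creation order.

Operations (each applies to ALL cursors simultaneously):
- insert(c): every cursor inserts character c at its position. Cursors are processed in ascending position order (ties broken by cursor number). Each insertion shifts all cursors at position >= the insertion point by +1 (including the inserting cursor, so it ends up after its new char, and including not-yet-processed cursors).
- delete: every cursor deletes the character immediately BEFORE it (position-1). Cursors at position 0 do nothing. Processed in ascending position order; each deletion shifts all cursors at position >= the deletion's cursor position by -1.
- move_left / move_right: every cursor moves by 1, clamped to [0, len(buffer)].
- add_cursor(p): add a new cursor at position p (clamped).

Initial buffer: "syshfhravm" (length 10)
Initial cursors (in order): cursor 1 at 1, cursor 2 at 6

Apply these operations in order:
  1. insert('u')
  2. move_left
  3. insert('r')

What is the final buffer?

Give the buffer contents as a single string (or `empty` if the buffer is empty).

Answer: sruyshfhruravm

Derivation:
After op 1 (insert('u')): buffer="suyshfhuravm" (len 12), cursors c1@2 c2@8, authorship .1.....2....
After op 2 (move_left): buffer="suyshfhuravm" (len 12), cursors c1@1 c2@7, authorship .1.....2....
After op 3 (insert('r')): buffer="sruyshfhruravm" (len 14), cursors c1@2 c2@9, authorship .11.....22....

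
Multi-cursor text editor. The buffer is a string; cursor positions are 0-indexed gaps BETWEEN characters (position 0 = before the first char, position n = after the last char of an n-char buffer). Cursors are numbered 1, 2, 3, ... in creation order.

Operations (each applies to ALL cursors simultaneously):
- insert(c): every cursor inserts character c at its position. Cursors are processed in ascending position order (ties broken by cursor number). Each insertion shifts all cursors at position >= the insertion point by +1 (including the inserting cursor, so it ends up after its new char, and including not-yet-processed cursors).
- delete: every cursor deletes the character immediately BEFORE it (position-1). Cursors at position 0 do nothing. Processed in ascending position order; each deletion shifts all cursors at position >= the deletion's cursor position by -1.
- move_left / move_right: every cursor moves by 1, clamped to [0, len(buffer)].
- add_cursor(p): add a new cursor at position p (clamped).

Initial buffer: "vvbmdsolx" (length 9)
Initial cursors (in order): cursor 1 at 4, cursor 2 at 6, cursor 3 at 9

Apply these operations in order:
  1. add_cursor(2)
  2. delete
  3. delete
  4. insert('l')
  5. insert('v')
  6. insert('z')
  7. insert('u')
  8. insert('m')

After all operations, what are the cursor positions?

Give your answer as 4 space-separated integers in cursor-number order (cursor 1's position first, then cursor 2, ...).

After op 1 (add_cursor(2)): buffer="vvbmdsolx" (len 9), cursors c4@2 c1@4 c2@6 c3@9, authorship .........
After op 2 (delete): buffer="vbdol" (len 5), cursors c4@1 c1@2 c2@3 c3@5, authorship .....
After op 3 (delete): buffer="o" (len 1), cursors c1@0 c2@0 c4@0 c3@1, authorship .
After op 4 (insert('l')): buffer="lllol" (len 5), cursors c1@3 c2@3 c4@3 c3@5, authorship 124.3
After op 5 (insert('v')): buffer="lllvvvolv" (len 9), cursors c1@6 c2@6 c4@6 c3@9, authorship 124124.33
After op 6 (insert('z')): buffer="lllvvvzzzolvz" (len 13), cursors c1@9 c2@9 c4@9 c3@13, authorship 124124124.333
After op 7 (insert('u')): buffer="lllvvvzzzuuuolvzu" (len 17), cursors c1@12 c2@12 c4@12 c3@17, authorship 124124124124.3333
After op 8 (insert('m')): buffer="lllvvvzzzuuummmolvzum" (len 21), cursors c1@15 c2@15 c4@15 c3@21, authorship 124124124124124.33333

Answer: 15 15 21 15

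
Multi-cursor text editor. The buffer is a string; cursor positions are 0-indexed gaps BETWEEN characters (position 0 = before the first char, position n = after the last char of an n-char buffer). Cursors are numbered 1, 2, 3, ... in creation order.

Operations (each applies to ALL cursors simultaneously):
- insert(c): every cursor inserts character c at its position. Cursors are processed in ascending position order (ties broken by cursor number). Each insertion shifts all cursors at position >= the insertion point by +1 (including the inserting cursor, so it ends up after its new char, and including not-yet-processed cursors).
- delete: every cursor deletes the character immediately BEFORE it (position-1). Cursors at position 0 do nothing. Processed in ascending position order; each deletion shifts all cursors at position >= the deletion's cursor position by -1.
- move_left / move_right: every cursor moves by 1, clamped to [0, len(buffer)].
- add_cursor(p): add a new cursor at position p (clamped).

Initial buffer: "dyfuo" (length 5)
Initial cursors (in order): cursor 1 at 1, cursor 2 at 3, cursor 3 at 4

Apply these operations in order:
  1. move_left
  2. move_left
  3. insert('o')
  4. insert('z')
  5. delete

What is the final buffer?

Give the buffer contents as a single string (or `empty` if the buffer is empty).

Answer: odoyofuo

Derivation:
After op 1 (move_left): buffer="dyfuo" (len 5), cursors c1@0 c2@2 c3@3, authorship .....
After op 2 (move_left): buffer="dyfuo" (len 5), cursors c1@0 c2@1 c3@2, authorship .....
After op 3 (insert('o')): buffer="odoyofuo" (len 8), cursors c1@1 c2@3 c3@5, authorship 1.2.3...
After op 4 (insert('z')): buffer="ozdozyozfuo" (len 11), cursors c1@2 c2@5 c3@8, authorship 11.22.33...
After op 5 (delete): buffer="odoyofuo" (len 8), cursors c1@1 c2@3 c3@5, authorship 1.2.3...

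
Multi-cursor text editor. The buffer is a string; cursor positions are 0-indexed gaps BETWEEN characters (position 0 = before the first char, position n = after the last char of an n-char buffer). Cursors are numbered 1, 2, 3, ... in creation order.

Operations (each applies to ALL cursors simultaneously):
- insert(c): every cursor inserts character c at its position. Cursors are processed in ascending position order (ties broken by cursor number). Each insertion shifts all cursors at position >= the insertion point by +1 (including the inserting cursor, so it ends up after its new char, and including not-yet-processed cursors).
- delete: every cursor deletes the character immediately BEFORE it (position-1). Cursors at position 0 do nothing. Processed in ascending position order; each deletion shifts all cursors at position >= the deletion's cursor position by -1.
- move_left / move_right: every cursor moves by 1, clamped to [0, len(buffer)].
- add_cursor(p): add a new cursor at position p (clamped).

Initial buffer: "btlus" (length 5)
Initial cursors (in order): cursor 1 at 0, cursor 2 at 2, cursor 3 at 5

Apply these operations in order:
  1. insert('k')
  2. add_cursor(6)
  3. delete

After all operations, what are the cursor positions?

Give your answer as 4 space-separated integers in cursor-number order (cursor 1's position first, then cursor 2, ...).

Answer: 0 2 4 3

Derivation:
After op 1 (insert('k')): buffer="kbtklusk" (len 8), cursors c1@1 c2@4 c3@8, authorship 1..2...3
After op 2 (add_cursor(6)): buffer="kbtklusk" (len 8), cursors c1@1 c2@4 c4@6 c3@8, authorship 1..2...3
After op 3 (delete): buffer="btls" (len 4), cursors c1@0 c2@2 c4@3 c3@4, authorship ....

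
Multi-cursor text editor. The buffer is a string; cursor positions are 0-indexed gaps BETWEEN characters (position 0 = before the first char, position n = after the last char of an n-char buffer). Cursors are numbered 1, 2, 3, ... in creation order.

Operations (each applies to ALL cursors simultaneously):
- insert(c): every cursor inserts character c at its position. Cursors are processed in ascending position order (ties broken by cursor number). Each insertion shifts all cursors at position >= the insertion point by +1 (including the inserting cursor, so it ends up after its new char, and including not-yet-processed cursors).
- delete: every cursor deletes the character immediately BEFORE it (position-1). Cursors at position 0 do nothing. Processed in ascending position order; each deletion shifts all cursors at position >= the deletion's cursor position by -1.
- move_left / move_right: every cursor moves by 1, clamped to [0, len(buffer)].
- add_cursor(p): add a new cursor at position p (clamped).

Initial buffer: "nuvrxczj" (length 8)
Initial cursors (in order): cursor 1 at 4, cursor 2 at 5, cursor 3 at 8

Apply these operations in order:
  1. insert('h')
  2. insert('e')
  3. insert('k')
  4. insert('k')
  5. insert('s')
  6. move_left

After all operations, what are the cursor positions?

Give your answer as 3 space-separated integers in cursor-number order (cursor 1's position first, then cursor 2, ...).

Answer: 8 14 22

Derivation:
After op 1 (insert('h')): buffer="nuvrhxhczjh" (len 11), cursors c1@5 c2@7 c3@11, authorship ....1.2...3
After op 2 (insert('e')): buffer="nuvrhexheczjhe" (len 14), cursors c1@6 c2@9 c3@14, authorship ....11.22...33
After op 3 (insert('k')): buffer="nuvrhekxhekczjhek" (len 17), cursors c1@7 c2@11 c3@17, authorship ....111.222...333
After op 4 (insert('k')): buffer="nuvrhekkxhekkczjhekk" (len 20), cursors c1@8 c2@13 c3@20, authorship ....1111.2222...3333
After op 5 (insert('s')): buffer="nuvrhekksxhekksczjhekks" (len 23), cursors c1@9 c2@15 c3@23, authorship ....11111.22222...33333
After op 6 (move_left): buffer="nuvrhekksxhekksczjhekks" (len 23), cursors c1@8 c2@14 c3@22, authorship ....11111.22222...33333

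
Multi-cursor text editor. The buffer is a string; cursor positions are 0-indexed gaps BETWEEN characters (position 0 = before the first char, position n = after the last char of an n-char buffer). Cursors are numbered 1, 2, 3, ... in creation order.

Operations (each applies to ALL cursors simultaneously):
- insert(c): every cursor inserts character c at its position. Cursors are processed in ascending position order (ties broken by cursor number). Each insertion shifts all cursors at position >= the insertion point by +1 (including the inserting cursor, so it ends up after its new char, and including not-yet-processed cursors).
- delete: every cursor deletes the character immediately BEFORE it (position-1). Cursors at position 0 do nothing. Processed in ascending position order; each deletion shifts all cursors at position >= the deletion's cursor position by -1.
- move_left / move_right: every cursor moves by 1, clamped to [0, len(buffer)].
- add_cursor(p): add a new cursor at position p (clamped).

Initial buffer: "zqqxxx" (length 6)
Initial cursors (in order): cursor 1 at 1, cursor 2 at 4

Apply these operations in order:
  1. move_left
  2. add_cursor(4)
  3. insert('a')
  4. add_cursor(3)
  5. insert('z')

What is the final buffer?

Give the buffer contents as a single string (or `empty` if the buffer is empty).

Answer: azzqzqazxazxx

Derivation:
After op 1 (move_left): buffer="zqqxxx" (len 6), cursors c1@0 c2@3, authorship ......
After op 2 (add_cursor(4)): buffer="zqqxxx" (len 6), cursors c1@0 c2@3 c3@4, authorship ......
After op 3 (insert('a')): buffer="azqqaxaxx" (len 9), cursors c1@1 c2@5 c3@7, authorship 1...2.3..
After op 4 (add_cursor(3)): buffer="azqqaxaxx" (len 9), cursors c1@1 c4@3 c2@5 c3@7, authorship 1...2.3..
After op 5 (insert('z')): buffer="azzqzqazxazxx" (len 13), cursors c1@2 c4@5 c2@8 c3@11, authorship 11..4.22.33..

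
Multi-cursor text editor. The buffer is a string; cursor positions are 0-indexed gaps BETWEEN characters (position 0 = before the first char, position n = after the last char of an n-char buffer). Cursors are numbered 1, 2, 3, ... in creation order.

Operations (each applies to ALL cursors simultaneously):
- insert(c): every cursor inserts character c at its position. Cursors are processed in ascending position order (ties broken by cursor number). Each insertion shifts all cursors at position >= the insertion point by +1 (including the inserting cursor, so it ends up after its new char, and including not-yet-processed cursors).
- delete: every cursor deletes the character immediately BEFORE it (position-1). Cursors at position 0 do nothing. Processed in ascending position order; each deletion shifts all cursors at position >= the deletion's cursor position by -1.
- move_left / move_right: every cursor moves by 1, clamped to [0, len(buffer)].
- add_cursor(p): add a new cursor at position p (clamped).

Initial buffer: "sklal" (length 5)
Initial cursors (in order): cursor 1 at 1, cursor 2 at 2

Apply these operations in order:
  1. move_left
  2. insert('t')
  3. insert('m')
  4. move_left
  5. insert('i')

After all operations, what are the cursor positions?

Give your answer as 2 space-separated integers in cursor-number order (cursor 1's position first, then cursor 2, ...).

After op 1 (move_left): buffer="sklal" (len 5), cursors c1@0 c2@1, authorship .....
After op 2 (insert('t')): buffer="tstklal" (len 7), cursors c1@1 c2@3, authorship 1.2....
After op 3 (insert('m')): buffer="tmstmklal" (len 9), cursors c1@2 c2@5, authorship 11.22....
After op 4 (move_left): buffer="tmstmklal" (len 9), cursors c1@1 c2@4, authorship 11.22....
After op 5 (insert('i')): buffer="timstimklal" (len 11), cursors c1@2 c2@6, authorship 111.222....

Answer: 2 6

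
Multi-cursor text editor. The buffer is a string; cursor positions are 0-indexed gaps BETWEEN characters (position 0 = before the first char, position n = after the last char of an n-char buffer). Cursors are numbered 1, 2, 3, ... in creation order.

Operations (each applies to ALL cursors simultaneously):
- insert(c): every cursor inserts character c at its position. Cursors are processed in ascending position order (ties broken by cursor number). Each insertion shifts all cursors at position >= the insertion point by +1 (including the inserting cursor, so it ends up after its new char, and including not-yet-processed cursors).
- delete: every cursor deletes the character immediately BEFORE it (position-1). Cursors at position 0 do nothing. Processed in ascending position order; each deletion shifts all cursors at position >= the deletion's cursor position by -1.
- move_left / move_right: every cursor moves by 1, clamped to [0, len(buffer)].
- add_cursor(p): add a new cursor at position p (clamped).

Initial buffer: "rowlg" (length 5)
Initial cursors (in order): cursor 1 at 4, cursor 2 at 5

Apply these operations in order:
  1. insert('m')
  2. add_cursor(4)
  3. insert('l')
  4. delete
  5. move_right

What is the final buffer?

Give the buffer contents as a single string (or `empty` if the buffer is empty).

After op 1 (insert('m')): buffer="rowlmgm" (len 7), cursors c1@5 c2@7, authorship ....1.2
After op 2 (add_cursor(4)): buffer="rowlmgm" (len 7), cursors c3@4 c1@5 c2@7, authorship ....1.2
After op 3 (insert('l')): buffer="rowllmlgml" (len 10), cursors c3@5 c1@7 c2@10, authorship ....311.22
After op 4 (delete): buffer="rowlmgm" (len 7), cursors c3@4 c1@5 c2@7, authorship ....1.2
After op 5 (move_right): buffer="rowlmgm" (len 7), cursors c3@5 c1@6 c2@7, authorship ....1.2

Answer: rowlmgm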